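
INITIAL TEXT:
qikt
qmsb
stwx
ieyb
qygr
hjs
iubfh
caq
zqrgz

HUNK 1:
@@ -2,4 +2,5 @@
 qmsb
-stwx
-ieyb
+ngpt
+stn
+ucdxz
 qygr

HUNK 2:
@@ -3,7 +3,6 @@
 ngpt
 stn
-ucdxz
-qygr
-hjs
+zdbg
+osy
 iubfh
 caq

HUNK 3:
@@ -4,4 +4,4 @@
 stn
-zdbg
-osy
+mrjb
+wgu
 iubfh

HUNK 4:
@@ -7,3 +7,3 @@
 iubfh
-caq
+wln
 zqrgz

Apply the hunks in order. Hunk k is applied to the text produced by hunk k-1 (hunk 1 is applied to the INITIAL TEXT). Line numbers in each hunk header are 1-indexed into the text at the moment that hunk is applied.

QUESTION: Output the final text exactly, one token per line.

Answer: qikt
qmsb
ngpt
stn
mrjb
wgu
iubfh
wln
zqrgz

Derivation:
Hunk 1: at line 2 remove [stwx,ieyb] add [ngpt,stn,ucdxz] -> 10 lines: qikt qmsb ngpt stn ucdxz qygr hjs iubfh caq zqrgz
Hunk 2: at line 3 remove [ucdxz,qygr,hjs] add [zdbg,osy] -> 9 lines: qikt qmsb ngpt stn zdbg osy iubfh caq zqrgz
Hunk 3: at line 4 remove [zdbg,osy] add [mrjb,wgu] -> 9 lines: qikt qmsb ngpt stn mrjb wgu iubfh caq zqrgz
Hunk 4: at line 7 remove [caq] add [wln] -> 9 lines: qikt qmsb ngpt stn mrjb wgu iubfh wln zqrgz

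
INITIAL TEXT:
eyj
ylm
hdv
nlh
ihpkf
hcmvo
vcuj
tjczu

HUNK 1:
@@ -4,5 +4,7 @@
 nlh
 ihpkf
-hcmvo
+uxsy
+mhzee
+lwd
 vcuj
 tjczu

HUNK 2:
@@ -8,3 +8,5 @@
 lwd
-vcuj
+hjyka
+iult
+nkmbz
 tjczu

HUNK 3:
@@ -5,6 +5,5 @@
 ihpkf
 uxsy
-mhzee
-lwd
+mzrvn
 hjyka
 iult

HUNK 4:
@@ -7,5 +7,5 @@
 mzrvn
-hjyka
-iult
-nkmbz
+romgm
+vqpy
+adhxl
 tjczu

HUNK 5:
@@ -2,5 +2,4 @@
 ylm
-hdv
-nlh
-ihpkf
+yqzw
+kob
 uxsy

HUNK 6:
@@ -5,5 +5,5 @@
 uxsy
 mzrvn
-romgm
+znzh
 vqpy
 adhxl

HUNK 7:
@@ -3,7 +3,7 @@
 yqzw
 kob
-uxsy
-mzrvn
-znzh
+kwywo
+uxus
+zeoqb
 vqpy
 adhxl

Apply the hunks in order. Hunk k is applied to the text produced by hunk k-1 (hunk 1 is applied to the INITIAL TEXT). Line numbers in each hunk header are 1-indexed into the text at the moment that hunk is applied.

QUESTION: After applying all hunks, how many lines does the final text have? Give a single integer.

Hunk 1: at line 4 remove [hcmvo] add [uxsy,mhzee,lwd] -> 10 lines: eyj ylm hdv nlh ihpkf uxsy mhzee lwd vcuj tjczu
Hunk 2: at line 8 remove [vcuj] add [hjyka,iult,nkmbz] -> 12 lines: eyj ylm hdv nlh ihpkf uxsy mhzee lwd hjyka iult nkmbz tjczu
Hunk 3: at line 5 remove [mhzee,lwd] add [mzrvn] -> 11 lines: eyj ylm hdv nlh ihpkf uxsy mzrvn hjyka iult nkmbz tjczu
Hunk 4: at line 7 remove [hjyka,iult,nkmbz] add [romgm,vqpy,adhxl] -> 11 lines: eyj ylm hdv nlh ihpkf uxsy mzrvn romgm vqpy adhxl tjczu
Hunk 5: at line 2 remove [hdv,nlh,ihpkf] add [yqzw,kob] -> 10 lines: eyj ylm yqzw kob uxsy mzrvn romgm vqpy adhxl tjczu
Hunk 6: at line 5 remove [romgm] add [znzh] -> 10 lines: eyj ylm yqzw kob uxsy mzrvn znzh vqpy adhxl tjczu
Hunk 7: at line 3 remove [uxsy,mzrvn,znzh] add [kwywo,uxus,zeoqb] -> 10 lines: eyj ylm yqzw kob kwywo uxus zeoqb vqpy adhxl tjczu
Final line count: 10

Answer: 10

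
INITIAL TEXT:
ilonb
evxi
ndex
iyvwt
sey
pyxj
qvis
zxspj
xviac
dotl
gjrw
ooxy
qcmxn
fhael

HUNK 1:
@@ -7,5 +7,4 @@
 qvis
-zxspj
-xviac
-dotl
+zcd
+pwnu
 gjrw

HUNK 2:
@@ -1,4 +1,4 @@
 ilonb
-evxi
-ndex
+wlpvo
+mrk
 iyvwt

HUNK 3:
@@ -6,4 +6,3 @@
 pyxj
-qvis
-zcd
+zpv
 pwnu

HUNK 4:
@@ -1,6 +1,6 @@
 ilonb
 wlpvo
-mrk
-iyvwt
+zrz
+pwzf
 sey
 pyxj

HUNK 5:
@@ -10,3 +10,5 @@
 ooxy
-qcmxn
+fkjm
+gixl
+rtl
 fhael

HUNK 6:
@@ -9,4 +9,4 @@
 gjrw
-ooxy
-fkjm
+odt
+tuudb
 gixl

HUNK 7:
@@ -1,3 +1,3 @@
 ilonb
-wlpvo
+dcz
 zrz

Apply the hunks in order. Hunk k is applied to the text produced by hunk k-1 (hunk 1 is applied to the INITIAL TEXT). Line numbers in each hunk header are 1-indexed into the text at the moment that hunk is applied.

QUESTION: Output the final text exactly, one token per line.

Hunk 1: at line 7 remove [zxspj,xviac,dotl] add [zcd,pwnu] -> 13 lines: ilonb evxi ndex iyvwt sey pyxj qvis zcd pwnu gjrw ooxy qcmxn fhael
Hunk 2: at line 1 remove [evxi,ndex] add [wlpvo,mrk] -> 13 lines: ilonb wlpvo mrk iyvwt sey pyxj qvis zcd pwnu gjrw ooxy qcmxn fhael
Hunk 3: at line 6 remove [qvis,zcd] add [zpv] -> 12 lines: ilonb wlpvo mrk iyvwt sey pyxj zpv pwnu gjrw ooxy qcmxn fhael
Hunk 4: at line 1 remove [mrk,iyvwt] add [zrz,pwzf] -> 12 lines: ilonb wlpvo zrz pwzf sey pyxj zpv pwnu gjrw ooxy qcmxn fhael
Hunk 5: at line 10 remove [qcmxn] add [fkjm,gixl,rtl] -> 14 lines: ilonb wlpvo zrz pwzf sey pyxj zpv pwnu gjrw ooxy fkjm gixl rtl fhael
Hunk 6: at line 9 remove [ooxy,fkjm] add [odt,tuudb] -> 14 lines: ilonb wlpvo zrz pwzf sey pyxj zpv pwnu gjrw odt tuudb gixl rtl fhael
Hunk 7: at line 1 remove [wlpvo] add [dcz] -> 14 lines: ilonb dcz zrz pwzf sey pyxj zpv pwnu gjrw odt tuudb gixl rtl fhael

Answer: ilonb
dcz
zrz
pwzf
sey
pyxj
zpv
pwnu
gjrw
odt
tuudb
gixl
rtl
fhael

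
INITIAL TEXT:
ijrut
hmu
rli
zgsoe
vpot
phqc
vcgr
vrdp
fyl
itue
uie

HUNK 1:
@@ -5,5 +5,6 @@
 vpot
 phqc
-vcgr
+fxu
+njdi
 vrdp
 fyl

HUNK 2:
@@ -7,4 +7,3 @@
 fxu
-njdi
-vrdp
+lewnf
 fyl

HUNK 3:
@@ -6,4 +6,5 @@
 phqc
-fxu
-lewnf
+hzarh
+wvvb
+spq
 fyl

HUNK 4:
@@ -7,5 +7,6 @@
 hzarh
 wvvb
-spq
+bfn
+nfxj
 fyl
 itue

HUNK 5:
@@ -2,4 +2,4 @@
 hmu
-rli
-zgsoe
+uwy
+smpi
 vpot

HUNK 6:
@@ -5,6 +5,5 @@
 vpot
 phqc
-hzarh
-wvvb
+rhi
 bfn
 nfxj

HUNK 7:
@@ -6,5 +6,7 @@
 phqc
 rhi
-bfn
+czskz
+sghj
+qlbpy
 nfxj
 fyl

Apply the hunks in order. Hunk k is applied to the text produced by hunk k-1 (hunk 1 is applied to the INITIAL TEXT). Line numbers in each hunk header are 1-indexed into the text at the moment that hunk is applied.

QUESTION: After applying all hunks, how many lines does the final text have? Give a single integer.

Hunk 1: at line 5 remove [vcgr] add [fxu,njdi] -> 12 lines: ijrut hmu rli zgsoe vpot phqc fxu njdi vrdp fyl itue uie
Hunk 2: at line 7 remove [njdi,vrdp] add [lewnf] -> 11 lines: ijrut hmu rli zgsoe vpot phqc fxu lewnf fyl itue uie
Hunk 3: at line 6 remove [fxu,lewnf] add [hzarh,wvvb,spq] -> 12 lines: ijrut hmu rli zgsoe vpot phqc hzarh wvvb spq fyl itue uie
Hunk 4: at line 7 remove [spq] add [bfn,nfxj] -> 13 lines: ijrut hmu rli zgsoe vpot phqc hzarh wvvb bfn nfxj fyl itue uie
Hunk 5: at line 2 remove [rli,zgsoe] add [uwy,smpi] -> 13 lines: ijrut hmu uwy smpi vpot phqc hzarh wvvb bfn nfxj fyl itue uie
Hunk 6: at line 5 remove [hzarh,wvvb] add [rhi] -> 12 lines: ijrut hmu uwy smpi vpot phqc rhi bfn nfxj fyl itue uie
Hunk 7: at line 6 remove [bfn] add [czskz,sghj,qlbpy] -> 14 lines: ijrut hmu uwy smpi vpot phqc rhi czskz sghj qlbpy nfxj fyl itue uie
Final line count: 14

Answer: 14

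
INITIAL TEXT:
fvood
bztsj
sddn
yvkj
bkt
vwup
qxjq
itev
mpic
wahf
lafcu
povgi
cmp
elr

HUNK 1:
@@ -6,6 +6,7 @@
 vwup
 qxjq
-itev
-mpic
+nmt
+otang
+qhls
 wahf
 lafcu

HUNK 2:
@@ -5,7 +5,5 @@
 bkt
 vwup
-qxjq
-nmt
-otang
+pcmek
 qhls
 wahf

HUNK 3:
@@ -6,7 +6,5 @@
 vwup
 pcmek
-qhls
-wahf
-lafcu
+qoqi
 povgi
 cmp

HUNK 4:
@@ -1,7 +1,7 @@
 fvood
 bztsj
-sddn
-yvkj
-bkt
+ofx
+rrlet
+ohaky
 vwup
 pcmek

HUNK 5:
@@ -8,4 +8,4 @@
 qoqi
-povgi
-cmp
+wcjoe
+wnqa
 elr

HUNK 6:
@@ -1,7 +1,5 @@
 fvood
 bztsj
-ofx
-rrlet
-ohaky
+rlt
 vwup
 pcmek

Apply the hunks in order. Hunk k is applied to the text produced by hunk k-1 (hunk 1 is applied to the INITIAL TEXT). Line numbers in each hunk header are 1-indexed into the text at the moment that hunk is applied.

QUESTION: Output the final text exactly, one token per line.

Hunk 1: at line 6 remove [itev,mpic] add [nmt,otang,qhls] -> 15 lines: fvood bztsj sddn yvkj bkt vwup qxjq nmt otang qhls wahf lafcu povgi cmp elr
Hunk 2: at line 5 remove [qxjq,nmt,otang] add [pcmek] -> 13 lines: fvood bztsj sddn yvkj bkt vwup pcmek qhls wahf lafcu povgi cmp elr
Hunk 3: at line 6 remove [qhls,wahf,lafcu] add [qoqi] -> 11 lines: fvood bztsj sddn yvkj bkt vwup pcmek qoqi povgi cmp elr
Hunk 4: at line 1 remove [sddn,yvkj,bkt] add [ofx,rrlet,ohaky] -> 11 lines: fvood bztsj ofx rrlet ohaky vwup pcmek qoqi povgi cmp elr
Hunk 5: at line 8 remove [povgi,cmp] add [wcjoe,wnqa] -> 11 lines: fvood bztsj ofx rrlet ohaky vwup pcmek qoqi wcjoe wnqa elr
Hunk 6: at line 1 remove [ofx,rrlet,ohaky] add [rlt] -> 9 lines: fvood bztsj rlt vwup pcmek qoqi wcjoe wnqa elr

Answer: fvood
bztsj
rlt
vwup
pcmek
qoqi
wcjoe
wnqa
elr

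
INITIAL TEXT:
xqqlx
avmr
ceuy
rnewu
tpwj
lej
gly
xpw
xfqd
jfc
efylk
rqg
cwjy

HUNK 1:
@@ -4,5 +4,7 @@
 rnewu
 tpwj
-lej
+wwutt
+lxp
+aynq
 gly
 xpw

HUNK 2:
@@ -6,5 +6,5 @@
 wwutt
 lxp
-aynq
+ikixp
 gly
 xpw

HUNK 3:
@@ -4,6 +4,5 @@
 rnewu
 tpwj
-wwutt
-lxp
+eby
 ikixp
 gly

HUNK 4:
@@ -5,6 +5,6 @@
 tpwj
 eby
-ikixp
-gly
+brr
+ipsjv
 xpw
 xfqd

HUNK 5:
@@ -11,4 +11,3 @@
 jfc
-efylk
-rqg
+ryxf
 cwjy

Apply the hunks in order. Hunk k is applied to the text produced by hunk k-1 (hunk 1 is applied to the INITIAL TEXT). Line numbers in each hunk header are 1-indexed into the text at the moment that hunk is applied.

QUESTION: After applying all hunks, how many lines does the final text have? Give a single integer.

Answer: 13

Derivation:
Hunk 1: at line 4 remove [lej] add [wwutt,lxp,aynq] -> 15 lines: xqqlx avmr ceuy rnewu tpwj wwutt lxp aynq gly xpw xfqd jfc efylk rqg cwjy
Hunk 2: at line 6 remove [aynq] add [ikixp] -> 15 lines: xqqlx avmr ceuy rnewu tpwj wwutt lxp ikixp gly xpw xfqd jfc efylk rqg cwjy
Hunk 3: at line 4 remove [wwutt,lxp] add [eby] -> 14 lines: xqqlx avmr ceuy rnewu tpwj eby ikixp gly xpw xfqd jfc efylk rqg cwjy
Hunk 4: at line 5 remove [ikixp,gly] add [brr,ipsjv] -> 14 lines: xqqlx avmr ceuy rnewu tpwj eby brr ipsjv xpw xfqd jfc efylk rqg cwjy
Hunk 5: at line 11 remove [efylk,rqg] add [ryxf] -> 13 lines: xqqlx avmr ceuy rnewu tpwj eby brr ipsjv xpw xfqd jfc ryxf cwjy
Final line count: 13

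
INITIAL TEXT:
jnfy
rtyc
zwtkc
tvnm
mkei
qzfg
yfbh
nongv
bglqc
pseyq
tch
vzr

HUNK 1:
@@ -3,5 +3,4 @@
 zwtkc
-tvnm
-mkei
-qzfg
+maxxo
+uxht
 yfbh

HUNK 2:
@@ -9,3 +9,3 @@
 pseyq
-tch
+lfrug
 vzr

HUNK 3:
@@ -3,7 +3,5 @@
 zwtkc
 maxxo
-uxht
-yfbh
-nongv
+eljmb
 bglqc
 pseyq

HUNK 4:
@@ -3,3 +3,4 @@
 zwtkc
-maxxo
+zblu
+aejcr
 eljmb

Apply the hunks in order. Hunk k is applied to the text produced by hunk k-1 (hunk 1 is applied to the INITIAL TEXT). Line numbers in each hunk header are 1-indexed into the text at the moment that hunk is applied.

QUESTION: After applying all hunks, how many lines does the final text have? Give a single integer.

Hunk 1: at line 3 remove [tvnm,mkei,qzfg] add [maxxo,uxht] -> 11 lines: jnfy rtyc zwtkc maxxo uxht yfbh nongv bglqc pseyq tch vzr
Hunk 2: at line 9 remove [tch] add [lfrug] -> 11 lines: jnfy rtyc zwtkc maxxo uxht yfbh nongv bglqc pseyq lfrug vzr
Hunk 3: at line 3 remove [uxht,yfbh,nongv] add [eljmb] -> 9 lines: jnfy rtyc zwtkc maxxo eljmb bglqc pseyq lfrug vzr
Hunk 4: at line 3 remove [maxxo] add [zblu,aejcr] -> 10 lines: jnfy rtyc zwtkc zblu aejcr eljmb bglqc pseyq lfrug vzr
Final line count: 10

Answer: 10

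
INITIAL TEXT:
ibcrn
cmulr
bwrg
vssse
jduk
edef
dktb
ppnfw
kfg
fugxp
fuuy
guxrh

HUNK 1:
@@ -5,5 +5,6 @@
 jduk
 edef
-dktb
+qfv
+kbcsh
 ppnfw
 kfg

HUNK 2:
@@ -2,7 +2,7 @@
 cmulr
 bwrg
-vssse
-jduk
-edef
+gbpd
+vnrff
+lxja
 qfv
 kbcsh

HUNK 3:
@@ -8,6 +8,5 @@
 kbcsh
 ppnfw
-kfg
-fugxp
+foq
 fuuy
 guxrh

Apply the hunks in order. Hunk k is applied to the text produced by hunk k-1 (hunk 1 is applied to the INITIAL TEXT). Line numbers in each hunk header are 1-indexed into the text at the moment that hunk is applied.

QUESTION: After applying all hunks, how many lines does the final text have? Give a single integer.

Answer: 12

Derivation:
Hunk 1: at line 5 remove [dktb] add [qfv,kbcsh] -> 13 lines: ibcrn cmulr bwrg vssse jduk edef qfv kbcsh ppnfw kfg fugxp fuuy guxrh
Hunk 2: at line 2 remove [vssse,jduk,edef] add [gbpd,vnrff,lxja] -> 13 lines: ibcrn cmulr bwrg gbpd vnrff lxja qfv kbcsh ppnfw kfg fugxp fuuy guxrh
Hunk 3: at line 8 remove [kfg,fugxp] add [foq] -> 12 lines: ibcrn cmulr bwrg gbpd vnrff lxja qfv kbcsh ppnfw foq fuuy guxrh
Final line count: 12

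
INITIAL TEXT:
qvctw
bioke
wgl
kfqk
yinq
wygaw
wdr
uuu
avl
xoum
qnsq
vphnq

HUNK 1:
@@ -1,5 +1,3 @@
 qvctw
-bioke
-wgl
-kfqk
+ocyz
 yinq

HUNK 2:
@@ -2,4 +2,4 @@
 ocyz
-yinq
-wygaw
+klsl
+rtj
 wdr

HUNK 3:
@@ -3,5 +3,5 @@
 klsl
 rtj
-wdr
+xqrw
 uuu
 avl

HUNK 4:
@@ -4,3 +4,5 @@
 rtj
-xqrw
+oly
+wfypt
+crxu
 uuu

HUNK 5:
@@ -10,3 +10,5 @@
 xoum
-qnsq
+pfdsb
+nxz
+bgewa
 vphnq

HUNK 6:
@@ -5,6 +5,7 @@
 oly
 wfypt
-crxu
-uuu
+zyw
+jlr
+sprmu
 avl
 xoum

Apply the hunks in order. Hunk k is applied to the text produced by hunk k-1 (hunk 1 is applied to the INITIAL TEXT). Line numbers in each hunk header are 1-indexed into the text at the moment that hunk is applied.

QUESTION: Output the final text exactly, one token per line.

Answer: qvctw
ocyz
klsl
rtj
oly
wfypt
zyw
jlr
sprmu
avl
xoum
pfdsb
nxz
bgewa
vphnq

Derivation:
Hunk 1: at line 1 remove [bioke,wgl,kfqk] add [ocyz] -> 10 lines: qvctw ocyz yinq wygaw wdr uuu avl xoum qnsq vphnq
Hunk 2: at line 2 remove [yinq,wygaw] add [klsl,rtj] -> 10 lines: qvctw ocyz klsl rtj wdr uuu avl xoum qnsq vphnq
Hunk 3: at line 3 remove [wdr] add [xqrw] -> 10 lines: qvctw ocyz klsl rtj xqrw uuu avl xoum qnsq vphnq
Hunk 4: at line 4 remove [xqrw] add [oly,wfypt,crxu] -> 12 lines: qvctw ocyz klsl rtj oly wfypt crxu uuu avl xoum qnsq vphnq
Hunk 5: at line 10 remove [qnsq] add [pfdsb,nxz,bgewa] -> 14 lines: qvctw ocyz klsl rtj oly wfypt crxu uuu avl xoum pfdsb nxz bgewa vphnq
Hunk 6: at line 5 remove [crxu,uuu] add [zyw,jlr,sprmu] -> 15 lines: qvctw ocyz klsl rtj oly wfypt zyw jlr sprmu avl xoum pfdsb nxz bgewa vphnq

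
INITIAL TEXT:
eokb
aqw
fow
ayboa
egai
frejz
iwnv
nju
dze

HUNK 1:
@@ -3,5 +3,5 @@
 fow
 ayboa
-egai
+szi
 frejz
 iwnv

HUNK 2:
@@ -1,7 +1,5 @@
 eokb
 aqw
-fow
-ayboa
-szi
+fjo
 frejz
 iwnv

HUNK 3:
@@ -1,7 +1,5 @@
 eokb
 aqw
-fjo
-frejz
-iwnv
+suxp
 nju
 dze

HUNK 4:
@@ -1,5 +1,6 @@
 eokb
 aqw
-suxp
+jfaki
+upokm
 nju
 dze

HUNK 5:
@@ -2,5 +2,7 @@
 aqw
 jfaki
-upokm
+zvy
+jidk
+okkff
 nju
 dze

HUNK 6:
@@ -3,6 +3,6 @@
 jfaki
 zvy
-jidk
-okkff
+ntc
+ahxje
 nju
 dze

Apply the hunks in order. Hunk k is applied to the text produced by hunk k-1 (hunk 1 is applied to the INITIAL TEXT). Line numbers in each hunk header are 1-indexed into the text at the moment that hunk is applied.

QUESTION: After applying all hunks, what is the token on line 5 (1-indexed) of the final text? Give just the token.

Answer: ntc

Derivation:
Hunk 1: at line 3 remove [egai] add [szi] -> 9 lines: eokb aqw fow ayboa szi frejz iwnv nju dze
Hunk 2: at line 1 remove [fow,ayboa,szi] add [fjo] -> 7 lines: eokb aqw fjo frejz iwnv nju dze
Hunk 3: at line 1 remove [fjo,frejz,iwnv] add [suxp] -> 5 lines: eokb aqw suxp nju dze
Hunk 4: at line 1 remove [suxp] add [jfaki,upokm] -> 6 lines: eokb aqw jfaki upokm nju dze
Hunk 5: at line 2 remove [upokm] add [zvy,jidk,okkff] -> 8 lines: eokb aqw jfaki zvy jidk okkff nju dze
Hunk 6: at line 3 remove [jidk,okkff] add [ntc,ahxje] -> 8 lines: eokb aqw jfaki zvy ntc ahxje nju dze
Final line 5: ntc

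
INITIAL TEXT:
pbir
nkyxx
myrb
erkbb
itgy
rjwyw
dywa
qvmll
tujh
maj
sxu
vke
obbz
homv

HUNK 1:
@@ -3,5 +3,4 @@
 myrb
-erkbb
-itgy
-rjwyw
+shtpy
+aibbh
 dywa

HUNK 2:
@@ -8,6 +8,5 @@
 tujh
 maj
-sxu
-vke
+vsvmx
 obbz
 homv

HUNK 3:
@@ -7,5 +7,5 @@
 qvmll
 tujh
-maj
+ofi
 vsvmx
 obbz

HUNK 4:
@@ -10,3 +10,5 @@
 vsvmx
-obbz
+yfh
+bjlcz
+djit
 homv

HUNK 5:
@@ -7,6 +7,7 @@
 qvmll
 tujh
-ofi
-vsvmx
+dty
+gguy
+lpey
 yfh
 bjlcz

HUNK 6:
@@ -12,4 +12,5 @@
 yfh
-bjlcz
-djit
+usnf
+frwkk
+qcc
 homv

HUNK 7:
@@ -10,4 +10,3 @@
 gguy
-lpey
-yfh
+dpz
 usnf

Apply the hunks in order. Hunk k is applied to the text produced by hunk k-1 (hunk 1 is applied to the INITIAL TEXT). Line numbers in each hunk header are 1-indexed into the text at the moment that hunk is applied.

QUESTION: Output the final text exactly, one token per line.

Hunk 1: at line 3 remove [erkbb,itgy,rjwyw] add [shtpy,aibbh] -> 13 lines: pbir nkyxx myrb shtpy aibbh dywa qvmll tujh maj sxu vke obbz homv
Hunk 2: at line 8 remove [sxu,vke] add [vsvmx] -> 12 lines: pbir nkyxx myrb shtpy aibbh dywa qvmll tujh maj vsvmx obbz homv
Hunk 3: at line 7 remove [maj] add [ofi] -> 12 lines: pbir nkyxx myrb shtpy aibbh dywa qvmll tujh ofi vsvmx obbz homv
Hunk 4: at line 10 remove [obbz] add [yfh,bjlcz,djit] -> 14 lines: pbir nkyxx myrb shtpy aibbh dywa qvmll tujh ofi vsvmx yfh bjlcz djit homv
Hunk 5: at line 7 remove [ofi,vsvmx] add [dty,gguy,lpey] -> 15 lines: pbir nkyxx myrb shtpy aibbh dywa qvmll tujh dty gguy lpey yfh bjlcz djit homv
Hunk 6: at line 12 remove [bjlcz,djit] add [usnf,frwkk,qcc] -> 16 lines: pbir nkyxx myrb shtpy aibbh dywa qvmll tujh dty gguy lpey yfh usnf frwkk qcc homv
Hunk 7: at line 10 remove [lpey,yfh] add [dpz] -> 15 lines: pbir nkyxx myrb shtpy aibbh dywa qvmll tujh dty gguy dpz usnf frwkk qcc homv

Answer: pbir
nkyxx
myrb
shtpy
aibbh
dywa
qvmll
tujh
dty
gguy
dpz
usnf
frwkk
qcc
homv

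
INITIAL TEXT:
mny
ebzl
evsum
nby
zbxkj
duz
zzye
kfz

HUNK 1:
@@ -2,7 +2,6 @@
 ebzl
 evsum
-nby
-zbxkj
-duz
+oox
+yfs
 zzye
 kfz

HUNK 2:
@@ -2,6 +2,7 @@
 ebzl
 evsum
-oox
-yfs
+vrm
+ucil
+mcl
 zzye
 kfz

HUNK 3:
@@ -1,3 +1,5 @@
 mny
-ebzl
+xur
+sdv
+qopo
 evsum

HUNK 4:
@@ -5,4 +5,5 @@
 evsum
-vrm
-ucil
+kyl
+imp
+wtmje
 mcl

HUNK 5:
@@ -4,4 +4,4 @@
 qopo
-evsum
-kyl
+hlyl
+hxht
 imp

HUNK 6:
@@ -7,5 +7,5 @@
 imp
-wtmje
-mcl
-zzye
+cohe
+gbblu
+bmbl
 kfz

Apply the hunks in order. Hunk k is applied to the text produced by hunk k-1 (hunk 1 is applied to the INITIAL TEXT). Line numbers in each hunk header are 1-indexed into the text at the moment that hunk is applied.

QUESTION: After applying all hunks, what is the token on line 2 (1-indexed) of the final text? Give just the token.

Answer: xur

Derivation:
Hunk 1: at line 2 remove [nby,zbxkj,duz] add [oox,yfs] -> 7 lines: mny ebzl evsum oox yfs zzye kfz
Hunk 2: at line 2 remove [oox,yfs] add [vrm,ucil,mcl] -> 8 lines: mny ebzl evsum vrm ucil mcl zzye kfz
Hunk 3: at line 1 remove [ebzl] add [xur,sdv,qopo] -> 10 lines: mny xur sdv qopo evsum vrm ucil mcl zzye kfz
Hunk 4: at line 5 remove [vrm,ucil] add [kyl,imp,wtmje] -> 11 lines: mny xur sdv qopo evsum kyl imp wtmje mcl zzye kfz
Hunk 5: at line 4 remove [evsum,kyl] add [hlyl,hxht] -> 11 lines: mny xur sdv qopo hlyl hxht imp wtmje mcl zzye kfz
Hunk 6: at line 7 remove [wtmje,mcl,zzye] add [cohe,gbblu,bmbl] -> 11 lines: mny xur sdv qopo hlyl hxht imp cohe gbblu bmbl kfz
Final line 2: xur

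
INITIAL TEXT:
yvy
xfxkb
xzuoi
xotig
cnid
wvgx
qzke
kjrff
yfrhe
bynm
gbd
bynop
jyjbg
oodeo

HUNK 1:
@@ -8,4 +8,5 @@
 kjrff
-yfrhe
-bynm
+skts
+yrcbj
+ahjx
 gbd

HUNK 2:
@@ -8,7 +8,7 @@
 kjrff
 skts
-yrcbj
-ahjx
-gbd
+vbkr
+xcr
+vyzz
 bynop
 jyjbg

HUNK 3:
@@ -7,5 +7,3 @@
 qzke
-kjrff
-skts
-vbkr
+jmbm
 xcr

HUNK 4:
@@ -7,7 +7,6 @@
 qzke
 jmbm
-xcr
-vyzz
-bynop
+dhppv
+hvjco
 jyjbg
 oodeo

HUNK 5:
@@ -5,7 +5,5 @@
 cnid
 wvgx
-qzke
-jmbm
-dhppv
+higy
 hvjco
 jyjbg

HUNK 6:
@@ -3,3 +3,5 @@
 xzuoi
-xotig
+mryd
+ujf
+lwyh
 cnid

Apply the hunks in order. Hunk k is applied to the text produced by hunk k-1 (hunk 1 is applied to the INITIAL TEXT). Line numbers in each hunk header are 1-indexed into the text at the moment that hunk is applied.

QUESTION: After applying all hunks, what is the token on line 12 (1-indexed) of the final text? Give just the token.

Hunk 1: at line 8 remove [yfrhe,bynm] add [skts,yrcbj,ahjx] -> 15 lines: yvy xfxkb xzuoi xotig cnid wvgx qzke kjrff skts yrcbj ahjx gbd bynop jyjbg oodeo
Hunk 2: at line 8 remove [yrcbj,ahjx,gbd] add [vbkr,xcr,vyzz] -> 15 lines: yvy xfxkb xzuoi xotig cnid wvgx qzke kjrff skts vbkr xcr vyzz bynop jyjbg oodeo
Hunk 3: at line 7 remove [kjrff,skts,vbkr] add [jmbm] -> 13 lines: yvy xfxkb xzuoi xotig cnid wvgx qzke jmbm xcr vyzz bynop jyjbg oodeo
Hunk 4: at line 7 remove [xcr,vyzz,bynop] add [dhppv,hvjco] -> 12 lines: yvy xfxkb xzuoi xotig cnid wvgx qzke jmbm dhppv hvjco jyjbg oodeo
Hunk 5: at line 5 remove [qzke,jmbm,dhppv] add [higy] -> 10 lines: yvy xfxkb xzuoi xotig cnid wvgx higy hvjco jyjbg oodeo
Hunk 6: at line 3 remove [xotig] add [mryd,ujf,lwyh] -> 12 lines: yvy xfxkb xzuoi mryd ujf lwyh cnid wvgx higy hvjco jyjbg oodeo
Final line 12: oodeo

Answer: oodeo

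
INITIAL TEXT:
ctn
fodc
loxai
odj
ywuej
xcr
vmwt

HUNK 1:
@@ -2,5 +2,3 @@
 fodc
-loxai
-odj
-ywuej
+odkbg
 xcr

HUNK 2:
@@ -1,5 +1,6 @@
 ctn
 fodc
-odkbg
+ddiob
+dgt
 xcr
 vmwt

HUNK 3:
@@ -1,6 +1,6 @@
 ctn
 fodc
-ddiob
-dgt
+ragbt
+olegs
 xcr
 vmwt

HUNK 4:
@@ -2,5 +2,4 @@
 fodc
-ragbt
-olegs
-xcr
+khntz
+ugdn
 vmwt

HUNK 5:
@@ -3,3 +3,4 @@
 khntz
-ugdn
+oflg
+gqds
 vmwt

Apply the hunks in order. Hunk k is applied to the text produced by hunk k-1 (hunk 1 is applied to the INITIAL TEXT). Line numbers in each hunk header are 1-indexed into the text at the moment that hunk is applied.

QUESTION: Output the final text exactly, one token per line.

Answer: ctn
fodc
khntz
oflg
gqds
vmwt

Derivation:
Hunk 1: at line 2 remove [loxai,odj,ywuej] add [odkbg] -> 5 lines: ctn fodc odkbg xcr vmwt
Hunk 2: at line 1 remove [odkbg] add [ddiob,dgt] -> 6 lines: ctn fodc ddiob dgt xcr vmwt
Hunk 3: at line 1 remove [ddiob,dgt] add [ragbt,olegs] -> 6 lines: ctn fodc ragbt olegs xcr vmwt
Hunk 4: at line 2 remove [ragbt,olegs,xcr] add [khntz,ugdn] -> 5 lines: ctn fodc khntz ugdn vmwt
Hunk 5: at line 3 remove [ugdn] add [oflg,gqds] -> 6 lines: ctn fodc khntz oflg gqds vmwt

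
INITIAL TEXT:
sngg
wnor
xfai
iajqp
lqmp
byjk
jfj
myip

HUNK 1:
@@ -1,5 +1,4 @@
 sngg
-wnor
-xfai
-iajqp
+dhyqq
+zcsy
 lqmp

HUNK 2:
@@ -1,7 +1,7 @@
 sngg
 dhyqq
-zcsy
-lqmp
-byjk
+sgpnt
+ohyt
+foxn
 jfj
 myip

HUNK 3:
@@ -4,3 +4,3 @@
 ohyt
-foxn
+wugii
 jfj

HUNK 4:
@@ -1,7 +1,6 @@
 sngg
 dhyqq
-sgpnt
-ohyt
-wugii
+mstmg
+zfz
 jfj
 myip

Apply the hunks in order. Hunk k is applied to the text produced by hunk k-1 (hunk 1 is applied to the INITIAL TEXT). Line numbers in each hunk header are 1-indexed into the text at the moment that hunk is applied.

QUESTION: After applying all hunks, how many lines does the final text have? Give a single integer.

Hunk 1: at line 1 remove [wnor,xfai,iajqp] add [dhyqq,zcsy] -> 7 lines: sngg dhyqq zcsy lqmp byjk jfj myip
Hunk 2: at line 1 remove [zcsy,lqmp,byjk] add [sgpnt,ohyt,foxn] -> 7 lines: sngg dhyqq sgpnt ohyt foxn jfj myip
Hunk 3: at line 4 remove [foxn] add [wugii] -> 7 lines: sngg dhyqq sgpnt ohyt wugii jfj myip
Hunk 4: at line 1 remove [sgpnt,ohyt,wugii] add [mstmg,zfz] -> 6 lines: sngg dhyqq mstmg zfz jfj myip
Final line count: 6

Answer: 6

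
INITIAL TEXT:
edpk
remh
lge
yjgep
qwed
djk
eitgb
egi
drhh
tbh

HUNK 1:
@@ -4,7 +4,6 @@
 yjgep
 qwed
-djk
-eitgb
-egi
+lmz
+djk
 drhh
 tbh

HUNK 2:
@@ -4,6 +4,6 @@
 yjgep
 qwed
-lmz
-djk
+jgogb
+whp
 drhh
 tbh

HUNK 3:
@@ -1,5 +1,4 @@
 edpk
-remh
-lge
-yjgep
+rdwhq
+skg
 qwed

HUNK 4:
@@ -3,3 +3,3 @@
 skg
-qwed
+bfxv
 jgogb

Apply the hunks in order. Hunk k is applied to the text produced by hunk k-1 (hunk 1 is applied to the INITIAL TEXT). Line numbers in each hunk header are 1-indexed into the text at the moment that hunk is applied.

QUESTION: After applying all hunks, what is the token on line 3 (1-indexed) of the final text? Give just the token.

Answer: skg

Derivation:
Hunk 1: at line 4 remove [djk,eitgb,egi] add [lmz,djk] -> 9 lines: edpk remh lge yjgep qwed lmz djk drhh tbh
Hunk 2: at line 4 remove [lmz,djk] add [jgogb,whp] -> 9 lines: edpk remh lge yjgep qwed jgogb whp drhh tbh
Hunk 3: at line 1 remove [remh,lge,yjgep] add [rdwhq,skg] -> 8 lines: edpk rdwhq skg qwed jgogb whp drhh tbh
Hunk 4: at line 3 remove [qwed] add [bfxv] -> 8 lines: edpk rdwhq skg bfxv jgogb whp drhh tbh
Final line 3: skg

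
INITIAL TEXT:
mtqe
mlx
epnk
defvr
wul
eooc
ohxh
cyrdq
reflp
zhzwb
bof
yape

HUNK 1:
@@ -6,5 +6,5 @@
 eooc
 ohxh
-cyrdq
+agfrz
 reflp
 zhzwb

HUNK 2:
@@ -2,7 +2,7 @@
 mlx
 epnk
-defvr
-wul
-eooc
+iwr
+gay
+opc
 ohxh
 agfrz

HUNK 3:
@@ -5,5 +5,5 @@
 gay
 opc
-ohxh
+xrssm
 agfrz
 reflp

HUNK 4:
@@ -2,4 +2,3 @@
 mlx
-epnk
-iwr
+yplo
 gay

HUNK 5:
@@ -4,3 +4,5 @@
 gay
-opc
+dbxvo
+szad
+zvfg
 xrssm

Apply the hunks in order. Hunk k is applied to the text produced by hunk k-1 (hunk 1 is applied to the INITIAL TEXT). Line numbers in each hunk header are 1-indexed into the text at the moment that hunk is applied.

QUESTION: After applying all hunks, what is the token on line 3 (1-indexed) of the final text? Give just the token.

Answer: yplo

Derivation:
Hunk 1: at line 6 remove [cyrdq] add [agfrz] -> 12 lines: mtqe mlx epnk defvr wul eooc ohxh agfrz reflp zhzwb bof yape
Hunk 2: at line 2 remove [defvr,wul,eooc] add [iwr,gay,opc] -> 12 lines: mtqe mlx epnk iwr gay opc ohxh agfrz reflp zhzwb bof yape
Hunk 3: at line 5 remove [ohxh] add [xrssm] -> 12 lines: mtqe mlx epnk iwr gay opc xrssm agfrz reflp zhzwb bof yape
Hunk 4: at line 2 remove [epnk,iwr] add [yplo] -> 11 lines: mtqe mlx yplo gay opc xrssm agfrz reflp zhzwb bof yape
Hunk 5: at line 4 remove [opc] add [dbxvo,szad,zvfg] -> 13 lines: mtqe mlx yplo gay dbxvo szad zvfg xrssm agfrz reflp zhzwb bof yape
Final line 3: yplo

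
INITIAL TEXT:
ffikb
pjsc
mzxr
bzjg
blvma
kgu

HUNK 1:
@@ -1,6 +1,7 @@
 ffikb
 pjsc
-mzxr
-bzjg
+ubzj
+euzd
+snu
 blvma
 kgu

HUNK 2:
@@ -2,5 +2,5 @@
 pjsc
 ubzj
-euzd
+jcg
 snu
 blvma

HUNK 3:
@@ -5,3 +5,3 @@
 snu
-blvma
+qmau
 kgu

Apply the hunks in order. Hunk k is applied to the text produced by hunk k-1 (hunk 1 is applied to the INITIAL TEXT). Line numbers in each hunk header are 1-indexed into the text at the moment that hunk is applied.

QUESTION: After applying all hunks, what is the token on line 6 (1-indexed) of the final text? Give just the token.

Hunk 1: at line 1 remove [mzxr,bzjg] add [ubzj,euzd,snu] -> 7 lines: ffikb pjsc ubzj euzd snu blvma kgu
Hunk 2: at line 2 remove [euzd] add [jcg] -> 7 lines: ffikb pjsc ubzj jcg snu blvma kgu
Hunk 3: at line 5 remove [blvma] add [qmau] -> 7 lines: ffikb pjsc ubzj jcg snu qmau kgu
Final line 6: qmau

Answer: qmau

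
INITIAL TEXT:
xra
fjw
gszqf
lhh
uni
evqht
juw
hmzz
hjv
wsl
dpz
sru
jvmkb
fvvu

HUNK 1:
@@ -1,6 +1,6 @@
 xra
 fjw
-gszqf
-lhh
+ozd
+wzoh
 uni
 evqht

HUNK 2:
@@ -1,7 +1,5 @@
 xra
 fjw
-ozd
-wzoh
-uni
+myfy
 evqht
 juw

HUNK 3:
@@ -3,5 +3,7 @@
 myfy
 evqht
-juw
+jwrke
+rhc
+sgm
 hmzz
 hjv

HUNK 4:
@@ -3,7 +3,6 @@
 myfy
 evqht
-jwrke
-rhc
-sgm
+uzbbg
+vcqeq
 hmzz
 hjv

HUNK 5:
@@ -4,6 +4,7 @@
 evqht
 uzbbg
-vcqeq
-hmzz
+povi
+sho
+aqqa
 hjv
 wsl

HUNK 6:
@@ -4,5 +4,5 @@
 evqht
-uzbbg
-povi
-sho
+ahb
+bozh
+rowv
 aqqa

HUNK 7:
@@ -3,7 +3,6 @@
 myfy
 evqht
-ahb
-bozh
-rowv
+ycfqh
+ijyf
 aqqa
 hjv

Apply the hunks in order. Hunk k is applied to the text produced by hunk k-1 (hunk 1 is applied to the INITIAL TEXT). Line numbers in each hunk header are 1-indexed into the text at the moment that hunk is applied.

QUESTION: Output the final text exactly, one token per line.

Hunk 1: at line 1 remove [gszqf,lhh] add [ozd,wzoh] -> 14 lines: xra fjw ozd wzoh uni evqht juw hmzz hjv wsl dpz sru jvmkb fvvu
Hunk 2: at line 1 remove [ozd,wzoh,uni] add [myfy] -> 12 lines: xra fjw myfy evqht juw hmzz hjv wsl dpz sru jvmkb fvvu
Hunk 3: at line 3 remove [juw] add [jwrke,rhc,sgm] -> 14 lines: xra fjw myfy evqht jwrke rhc sgm hmzz hjv wsl dpz sru jvmkb fvvu
Hunk 4: at line 3 remove [jwrke,rhc,sgm] add [uzbbg,vcqeq] -> 13 lines: xra fjw myfy evqht uzbbg vcqeq hmzz hjv wsl dpz sru jvmkb fvvu
Hunk 5: at line 4 remove [vcqeq,hmzz] add [povi,sho,aqqa] -> 14 lines: xra fjw myfy evqht uzbbg povi sho aqqa hjv wsl dpz sru jvmkb fvvu
Hunk 6: at line 4 remove [uzbbg,povi,sho] add [ahb,bozh,rowv] -> 14 lines: xra fjw myfy evqht ahb bozh rowv aqqa hjv wsl dpz sru jvmkb fvvu
Hunk 7: at line 3 remove [ahb,bozh,rowv] add [ycfqh,ijyf] -> 13 lines: xra fjw myfy evqht ycfqh ijyf aqqa hjv wsl dpz sru jvmkb fvvu

Answer: xra
fjw
myfy
evqht
ycfqh
ijyf
aqqa
hjv
wsl
dpz
sru
jvmkb
fvvu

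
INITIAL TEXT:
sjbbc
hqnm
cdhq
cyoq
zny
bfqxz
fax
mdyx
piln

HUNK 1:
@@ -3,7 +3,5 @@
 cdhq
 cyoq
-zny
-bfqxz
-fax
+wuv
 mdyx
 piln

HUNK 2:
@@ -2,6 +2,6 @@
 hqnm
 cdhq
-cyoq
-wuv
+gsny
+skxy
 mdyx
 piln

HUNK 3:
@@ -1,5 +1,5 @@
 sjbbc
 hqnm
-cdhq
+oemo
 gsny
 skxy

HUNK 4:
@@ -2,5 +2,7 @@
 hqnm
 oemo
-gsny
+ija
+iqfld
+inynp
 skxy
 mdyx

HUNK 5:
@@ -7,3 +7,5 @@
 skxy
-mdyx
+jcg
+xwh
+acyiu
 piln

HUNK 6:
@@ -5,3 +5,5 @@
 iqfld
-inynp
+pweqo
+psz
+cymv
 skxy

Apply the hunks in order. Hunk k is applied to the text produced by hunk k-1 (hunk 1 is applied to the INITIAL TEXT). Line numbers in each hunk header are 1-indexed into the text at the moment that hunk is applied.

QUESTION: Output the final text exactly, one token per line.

Answer: sjbbc
hqnm
oemo
ija
iqfld
pweqo
psz
cymv
skxy
jcg
xwh
acyiu
piln

Derivation:
Hunk 1: at line 3 remove [zny,bfqxz,fax] add [wuv] -> 7 lines: sjbbc hqnm cdhq cyoq wuv mdyx piln
Hunk 2: at line 2 remove [cyoq,wuv] add [gsny,skxy] -> 7 lines: sjbbc hqnm cdhq gsny skxy mdyx piln
Hunk 3: at line 1 remove [cdhq] add [oemo] -> 7 lines: sjbbc hqnm oemo gsny skxy mdyx piln
Hunk 4: at line 2 remove [gsny] add [ija,iqfld,inynp] -> 9 lines: sjbbc hqnm oemo ija iqfld inynp skxy mdyx piln
Hunk 5: at line 7 remove [mdyx] add [jcg,xwh,acyiu] -> 11 lines: sjbbc hqnm oemo ija iqfld inynp skxy jcg xwh acyiu piln
Hunk 6: at line 5 remove [inynp] add [pweqo,psz,cymv] -> 13 lines: sjbbc hqnm oemo ija iqfld pweqo psz cymv skxy jcg xwh acyiu piln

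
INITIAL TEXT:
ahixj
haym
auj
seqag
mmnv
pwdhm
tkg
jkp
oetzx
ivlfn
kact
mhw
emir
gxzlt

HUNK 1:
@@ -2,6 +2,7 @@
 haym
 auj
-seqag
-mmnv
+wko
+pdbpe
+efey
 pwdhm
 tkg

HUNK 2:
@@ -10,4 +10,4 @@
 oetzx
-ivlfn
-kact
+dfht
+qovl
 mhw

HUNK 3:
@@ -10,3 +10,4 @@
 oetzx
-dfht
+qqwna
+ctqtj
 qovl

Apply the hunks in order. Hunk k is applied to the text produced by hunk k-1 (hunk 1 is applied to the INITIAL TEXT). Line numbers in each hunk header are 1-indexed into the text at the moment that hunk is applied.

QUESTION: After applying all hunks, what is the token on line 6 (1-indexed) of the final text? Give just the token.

Answer: efey

Derivation:
Hunk 1: at line 2 remove [seqag,mmnv] add [wko,pdbpe,efey] -> 15 lines: ahixj haym auj wko pdbpe efey pwdhm tkg jkp oetzx ivlfn kact mhw emir gxzlt
Hunk 2: at line 10 remove [ivlfn,kact] add [dfht,qovl] -> 15 lines: ahixj haym auj wko pdbpe efey pwdhm tkg jkp oetzx dfht qovl mhw emir gxzlt
Hunk 3: at line 10 remove [dfht] add [qqwna,ctqtj] -> 16 lines: ahixj haym auj wko pdbpe efey pwdhm tkg jkp oetzx qqwna ctqtj qovl mhw emir gxzlt
Final line 6: efey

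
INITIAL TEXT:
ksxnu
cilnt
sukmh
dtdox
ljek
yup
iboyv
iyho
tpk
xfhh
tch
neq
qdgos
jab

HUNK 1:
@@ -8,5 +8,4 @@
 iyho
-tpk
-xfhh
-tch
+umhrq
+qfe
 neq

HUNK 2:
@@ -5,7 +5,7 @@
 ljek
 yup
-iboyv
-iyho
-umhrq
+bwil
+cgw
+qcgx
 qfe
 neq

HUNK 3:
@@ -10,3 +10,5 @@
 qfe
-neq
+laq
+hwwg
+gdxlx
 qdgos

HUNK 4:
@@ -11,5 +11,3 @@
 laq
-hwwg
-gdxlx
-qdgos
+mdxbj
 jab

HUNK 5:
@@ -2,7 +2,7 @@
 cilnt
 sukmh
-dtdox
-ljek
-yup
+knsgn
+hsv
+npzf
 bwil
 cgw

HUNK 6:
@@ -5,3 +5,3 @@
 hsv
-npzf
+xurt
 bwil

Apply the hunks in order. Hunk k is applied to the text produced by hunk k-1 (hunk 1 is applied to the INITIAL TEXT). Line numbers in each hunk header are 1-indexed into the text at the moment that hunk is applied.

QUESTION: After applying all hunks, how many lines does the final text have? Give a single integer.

Answer: 13

Derivation:
Hunk 1: at line 8 remove [tpk,xfhh,tch] add [umhrq,qfe] -> 13 lines: ksxnu cilnt sukmh dtdox ljek yup iboyv iyho umhrq qfe neq qdgos jab
Hunk 2: at line 5 remove [iboyv,iyho,umhrq] add [bwil,cgw,qcgx] -> 13 lines: ksxnu cilnt sukmh dtdox ljek yup bwil cgw qcgx qfe neq qdgos jab
Hunk 3: at line 10 remove [neq] add [laq,hwwg,gdxlx] -> 15 lines: ksxnu cilnt sukmh dtdox ljek yup bwil cgw qcgx qfe laq hwwg gdxlx qdgos jab
Hunk 4: at line 11 remove [hwwg,gdxlx,qdgos] add [mdxbj] -> 13 lines: ksxnu cilnt sukmh dtdox ljek yup bwil cgw qcgx qfe laq mdxbj jab
Hunk 5: at line 2 remove [dtdox,ljek,yup] add [knsgn,hsv,npzf] -> 13 lines: ksxnu cilnt sukmh knsgn hsv npzf bwil cgw qcgx qfe laq mdxbj jab
Hunk 6: at line 5 remove [npzf] add [xurt] -> 13 lines: ksxnu cilnt sukmh knsgn hsv xurt bwil cgw qcgx qfe laq mdxbj jab
Final line count: 13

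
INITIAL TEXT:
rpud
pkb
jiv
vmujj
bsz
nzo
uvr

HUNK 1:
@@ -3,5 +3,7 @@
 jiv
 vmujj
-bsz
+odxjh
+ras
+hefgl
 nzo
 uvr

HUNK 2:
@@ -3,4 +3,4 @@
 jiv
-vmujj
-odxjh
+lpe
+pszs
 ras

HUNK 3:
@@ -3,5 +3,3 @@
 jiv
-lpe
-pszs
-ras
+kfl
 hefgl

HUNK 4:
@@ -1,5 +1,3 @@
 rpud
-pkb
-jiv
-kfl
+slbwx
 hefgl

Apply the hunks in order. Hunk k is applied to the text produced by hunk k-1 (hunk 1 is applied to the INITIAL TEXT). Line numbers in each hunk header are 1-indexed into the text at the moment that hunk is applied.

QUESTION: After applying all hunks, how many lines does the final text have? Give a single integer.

Hunk 1: at line 3 remove [bsz] add [odxjh,ras,hefgl] -> 9 lines: rpud pkb jiv vmujj odxjh ras hefgl nzo uvr
Hunk 2: at line 3 remove [vmujj,odxjh] add [lpe,pszs] -> 9 lines: rpud pkb jiv lpe pszs ras hefgl nzo uvr
Hunk 3: at line 3 remove [lpe,pszs,ras] add [kfl] -> 7 lines: rpud pkb jiv kfl hefgl nzo uvr
Hunk 4: at line 1 remove [pkb,jiv,kfl] add [slbwx] -> 5 lines: rpud slbwx hefgl nzo uvr
Final line count: 5

Answer: 5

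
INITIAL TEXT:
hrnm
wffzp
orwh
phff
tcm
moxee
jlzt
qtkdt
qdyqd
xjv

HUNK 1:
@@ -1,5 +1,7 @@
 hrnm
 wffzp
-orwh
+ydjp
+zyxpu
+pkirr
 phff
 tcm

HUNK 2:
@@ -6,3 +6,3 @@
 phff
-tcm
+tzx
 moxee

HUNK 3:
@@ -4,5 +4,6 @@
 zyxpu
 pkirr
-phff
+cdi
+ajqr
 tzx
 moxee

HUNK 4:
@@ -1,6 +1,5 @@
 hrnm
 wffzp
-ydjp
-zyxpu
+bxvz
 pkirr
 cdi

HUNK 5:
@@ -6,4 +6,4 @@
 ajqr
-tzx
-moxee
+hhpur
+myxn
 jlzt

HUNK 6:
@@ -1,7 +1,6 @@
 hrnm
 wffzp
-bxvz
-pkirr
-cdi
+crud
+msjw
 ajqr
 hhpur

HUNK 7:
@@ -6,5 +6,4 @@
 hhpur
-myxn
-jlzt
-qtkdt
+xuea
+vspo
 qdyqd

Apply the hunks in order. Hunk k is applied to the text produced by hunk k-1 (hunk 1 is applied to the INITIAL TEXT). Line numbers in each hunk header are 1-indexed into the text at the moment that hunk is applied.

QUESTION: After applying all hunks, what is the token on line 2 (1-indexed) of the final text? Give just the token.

Hunk 1: at line 1 remove [orwh] add [ydjp,zyxpu,pkirr] -> 12 lines: hrnm wffzp ydjp zyxpu pkirr phff tcm moxee jlzt qtkdt qdyqd xjv
Hunk 2: at line 6 remove [tcm] add [tzx] -> 12 lines: hrnm wffzp ydjp zyxpu pkirr phff tzx moxee jlzt qtkdt qdyqd xjv
Hunk 3: at line 4 remove [phff] add [cdi,ajqr] -> 13 lines: hrnm wffzp ydjp zyxpu pkirr cdi ajqr tzx moxee jlzt qtkdt qdyqd xjv
Hunk 4: at line 1 remove [ydjp,zyxpu] add [bxvz] -> 12 lines: hrnm wffzp bxvz pkirr cdi ajqr tzx moxee jlzt qtkdt qdyqd xjv
Hunk 5: at line 6 remove [tzx,moxee] add [hhpur,myxn] -> 12 lines: hrnm wffzp bxvz pkirr cdi ajqr hhpur myxn jlzt qtkdt qdyqd xjv
Hunk 6: at line 1 remove [bxvz,pkirr,cdi] add [crud,msjw] -> 11 lines: hrnm wffzp crud msjw ajqr hhpur myxn jlzt qtkdt qdyqd xjv
Hunk 7: at line 6 remove [myxn,jlzt,qtkdt] add [xuea,vspo] -> 10 lines: hrnm wffzp crud msjw ajqr hhpur xuea vspo qdyqd xjv
Final line 2: wffzp

Answer: wffzp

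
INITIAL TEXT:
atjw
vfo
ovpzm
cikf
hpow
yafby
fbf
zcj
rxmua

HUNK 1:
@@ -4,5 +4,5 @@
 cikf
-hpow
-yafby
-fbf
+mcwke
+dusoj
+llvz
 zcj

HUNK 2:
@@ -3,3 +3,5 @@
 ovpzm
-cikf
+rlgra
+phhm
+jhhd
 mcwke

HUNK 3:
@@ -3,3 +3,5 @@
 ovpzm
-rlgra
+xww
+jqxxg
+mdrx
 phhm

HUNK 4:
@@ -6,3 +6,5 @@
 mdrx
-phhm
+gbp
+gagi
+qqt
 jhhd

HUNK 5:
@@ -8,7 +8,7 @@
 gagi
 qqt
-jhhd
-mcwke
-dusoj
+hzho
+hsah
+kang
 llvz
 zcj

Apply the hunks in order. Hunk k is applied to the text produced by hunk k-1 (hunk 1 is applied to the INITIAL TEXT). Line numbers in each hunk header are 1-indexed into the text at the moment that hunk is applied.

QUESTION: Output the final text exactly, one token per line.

Answer: atjw
vfo
ovpzm
xww
jqxxg
mdrx
gbp
gagi
qqt
hzho
hsah
kang
llvz
zcj
rxmua

Derivation:
Hunk 1: at line 4 remove [hpow,yafby,fbf] add [mcwke,dusoj,llvz] -> 9 lines: atjw vfo ovpzm cikf mcwke dusoj llvz zcj rxmua
Hunk 2: at line 3 remove [cikf] add [rlgra,phhm,jhhd] -> 11 lines: atjw vfo ovpzm rlgra phhm jhhd mcwke dusoj llvz zcj rxmua
Hunk 3: at line 3 remove [rlgra] add [xww,jqxxg,mdrx] -> 13 lines: atjw vfo ovpzm xww jqxxg mdrx phhm jhhd mcwke dusoj llvz zcj rxmua
Hunk 4: at line 6 remove [phhm] add [gbp,gagi,qqt] -> 15 lines: atjw vfo ovpzm xww jqxxg mdrx gbp gagi qqt jhhd mcwke dusoj llvz zcj rxmua
Hunk 5: at line 8 remove [jhhd,mcwke,dusoj] add [hzho,hsah,kang] -> 15 lines: atjw vfo ovpzm xww jqxxg mdrx gbp gagi qqt hzho hsah kang llvz zcj rxmua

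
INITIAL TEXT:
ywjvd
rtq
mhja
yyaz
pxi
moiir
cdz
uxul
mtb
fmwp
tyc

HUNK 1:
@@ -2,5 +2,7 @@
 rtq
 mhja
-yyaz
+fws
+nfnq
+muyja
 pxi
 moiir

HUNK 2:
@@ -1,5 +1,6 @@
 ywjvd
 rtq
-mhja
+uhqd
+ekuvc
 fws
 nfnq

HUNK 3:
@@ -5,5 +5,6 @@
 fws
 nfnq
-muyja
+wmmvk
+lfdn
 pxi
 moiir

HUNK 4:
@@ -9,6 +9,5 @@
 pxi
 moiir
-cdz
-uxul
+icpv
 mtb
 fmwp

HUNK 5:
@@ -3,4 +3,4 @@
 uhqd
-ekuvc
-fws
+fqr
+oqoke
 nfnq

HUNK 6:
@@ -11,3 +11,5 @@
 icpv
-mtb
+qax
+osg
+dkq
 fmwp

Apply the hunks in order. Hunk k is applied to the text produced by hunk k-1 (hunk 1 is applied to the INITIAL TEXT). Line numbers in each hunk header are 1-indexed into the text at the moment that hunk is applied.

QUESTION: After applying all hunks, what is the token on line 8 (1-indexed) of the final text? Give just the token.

Answer: lfdn

Derivation:
Hunk 1: at line 2 remove [yyaz] add [fws,nfnq,muyja] -> 13 lines: ywjvd rtq mhja fws nfnq muyja pxi moiir cdz uxul mtb fmwp tyc
Hunk 2: at line 1 remove [mhja] add [uhqd,ekuvc] -> 14 lines: ywjvd rtq uhqd ekuvc fws nfnq muyja pxi moiir cdz uxul mtb fmwp tyc
Hunk 3: at line 5 remove [muyja] add [wmmvk,lfdn] -> 15 lines: ywjvd rtq uhqd ekuvc fws nfnq wmmvk lfdn pxi moiir cdz uxul mtb fmwp tyc
Hunk 4: at line 9 remove [cdz,uxul] add [icpv] -> 14 lines: ywjvd rtq uhqd ekuvc fws nfnq wmmvk lfdn pxi moiir icpv mtb fmwp tyc
Hunk 5: at line 3 remove [ekuvc,fws] add [fqr,oqoke] -> 14 lines: ywjvd rtq uhqd fqr oqoke nfnq wmmvk lfdn pxi moiir icpv mtb fmwp tyc
Hunk 6: at line 11 remove [mtb] add [qax,osg,dkq] -> 16 lines: ywjvd rtq uhqd fqr oqoke nfnq wmmvk lfdn pxi moiir icpv qax osg dkq fmwp tyc
Final line 8: lfdn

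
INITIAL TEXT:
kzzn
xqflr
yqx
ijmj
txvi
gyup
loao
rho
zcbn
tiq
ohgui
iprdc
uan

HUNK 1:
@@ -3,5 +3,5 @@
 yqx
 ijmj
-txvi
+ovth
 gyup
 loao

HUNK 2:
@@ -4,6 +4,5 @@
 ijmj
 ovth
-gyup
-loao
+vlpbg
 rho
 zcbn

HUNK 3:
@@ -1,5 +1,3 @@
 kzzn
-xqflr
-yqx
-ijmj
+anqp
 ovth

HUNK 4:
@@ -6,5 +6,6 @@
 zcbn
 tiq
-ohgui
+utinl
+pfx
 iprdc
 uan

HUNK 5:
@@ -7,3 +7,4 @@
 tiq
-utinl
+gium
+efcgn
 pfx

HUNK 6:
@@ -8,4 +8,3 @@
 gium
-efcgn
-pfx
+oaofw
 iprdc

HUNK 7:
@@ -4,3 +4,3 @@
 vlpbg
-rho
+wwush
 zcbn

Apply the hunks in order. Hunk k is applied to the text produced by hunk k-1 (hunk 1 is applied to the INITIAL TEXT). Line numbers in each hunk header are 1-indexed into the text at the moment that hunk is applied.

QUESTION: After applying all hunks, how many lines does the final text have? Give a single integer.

Answer: 11

Derivation:
Hunk 1: at line 3 remove [txvi] add [ovth] -> 13 lines: kzzn xqflr yqx ijmj ovth gyup loao rho zcbn tiq ohgui iprdc uan
Hunk 2: at line 4 remove [gyup,loao] add [vlpbg] -> 12 lines: kzzn xqflr yqx ijmj ovth vlpbg rho zcbn tiq ohgui iprdc uan
Hunk 3: at line 1 remove [xqflr,yqx,ijmj] add [anqp] -> 10 lines: kzzn anqp ovth vlpbg rho zcbn tiq ohgui iprdc uan
Hunk 4: at line 6 remove [ohgui] add [utinl,pfx] -> 11 lines: kzzn anqp ovth vlpbg rho zcbn tiq utinl pfx iprdc uan
Hunk 5: at line 7 remove [utinl] add [gium,efcgn] -> 12 lines: kzzn anqp ovth vlpbg rho zcbn tiq gium efcgn pfx iprdc uan
Hunk 6: at line 8 remove [efcgn,pfx] add [oaofw] -> 11 lines: kzzn anqp ovth vlpbg rho zcbn tiq gium oaofw iprdc uan
Hunk 7: at line 4 remove [rho] add [wwush] -> 11 lines: kzzn anqp ovth vlpbg wwush zcbn tiq gium oaofw iprdc uan
Final line count: 11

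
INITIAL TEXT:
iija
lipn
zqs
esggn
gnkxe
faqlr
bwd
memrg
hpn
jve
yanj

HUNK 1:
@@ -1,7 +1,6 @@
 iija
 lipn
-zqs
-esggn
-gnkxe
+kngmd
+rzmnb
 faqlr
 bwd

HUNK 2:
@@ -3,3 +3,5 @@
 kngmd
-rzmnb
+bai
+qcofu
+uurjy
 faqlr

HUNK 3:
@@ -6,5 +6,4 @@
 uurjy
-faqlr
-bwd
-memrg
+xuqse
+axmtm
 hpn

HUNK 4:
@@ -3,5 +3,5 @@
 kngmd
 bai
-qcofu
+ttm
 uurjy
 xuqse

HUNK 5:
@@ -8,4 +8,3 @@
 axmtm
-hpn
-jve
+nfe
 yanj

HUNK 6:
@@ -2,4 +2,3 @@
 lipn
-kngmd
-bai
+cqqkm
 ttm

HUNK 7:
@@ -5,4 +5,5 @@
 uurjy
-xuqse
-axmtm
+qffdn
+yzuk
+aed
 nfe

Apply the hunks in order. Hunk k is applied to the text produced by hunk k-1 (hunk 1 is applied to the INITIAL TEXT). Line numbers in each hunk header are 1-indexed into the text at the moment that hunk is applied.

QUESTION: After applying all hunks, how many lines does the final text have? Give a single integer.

Answer: 10

Derivation:
Hunk 1: at line 1 remove [zqs,esggn,gnkxe] add [kngmd,rzmnb] -> 10 lines: iija lipn kngmd rzmnb faqlr bwd memrg hpn jve yanj
Hunk 2: at line 3 remove [rzmnb] add [bai,qcofu,uurjy] -> 12 lines: iija lipn kngmd bai qcofu uurjy faqlr bwd memrg hpn jve yanj
Hunk 3: at line 6 remove [faqlr,bwd,memrg] add [xuqse,axmtm] -> 11 lines: iija lipn kngmd bai qcofu uurjy xuqse axmtm hpn jve yanj
Hunk 4: at line 3 remove [qcofu] add [ttm] -> 11 lines: iija lipn kngmd bai ttm uurjy xuqse axmtm hpn jve yanj
Hunk 5: at line 8 remove [hpn,jve] add [nfe] -> 10 lines: iija lipn kngmd bai ttm uurjy xuqse axmtm nfe yanj
Hunk 6: at line 2 remove [kngmd,bai] add [cqqkm] -> 9 lines: iija lipn cqqkm ttm uurjy xuqse axmtm nfe yanj
Hunk 7: at line 5 remove [xuqse,axmtm] add [qffdn,yzuk,aed] -> 10 lines: iija lipn cqqkm ttm uurjy qffdn yzuk aed nfe yanj
Final line count: 10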